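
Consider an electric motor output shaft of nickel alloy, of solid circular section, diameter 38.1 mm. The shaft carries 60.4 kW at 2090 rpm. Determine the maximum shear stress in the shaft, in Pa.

2.54e7 Pa

ω = 2π·2090/60 = 218.9 rad/s, so T = P/ω = 60.4×10³ / 218.9 = 276.0 N·m.
J = πd⁴/32 = π(0.0381)⁴/32 = 2.069×10^-7 m⁴.
τ_max = T·r/J = 276.0 × 0.0191 / 2.069×10^-7 = 2.541×10^7 Pa.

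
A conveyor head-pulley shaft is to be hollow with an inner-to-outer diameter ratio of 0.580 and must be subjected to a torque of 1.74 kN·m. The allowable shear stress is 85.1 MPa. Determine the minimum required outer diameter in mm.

49.0 mm

For a hollow shaft with d_i/d_o = 0.580: τ_max = 16T/(π d_o³ (1−k⁴)), so d_o = [16T/(π τ_allow (1−k⁴))]^(1/3) = [16·1740/(π·8.51×10^7·0.8868)]^(1/3) = 0.04897 m.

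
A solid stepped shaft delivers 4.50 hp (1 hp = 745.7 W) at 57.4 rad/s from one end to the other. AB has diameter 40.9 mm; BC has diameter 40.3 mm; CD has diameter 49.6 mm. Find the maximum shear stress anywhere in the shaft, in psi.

660 psi

ω = 57.4 rad/s, so T = P/ω = 4.50×745.7 / 57.40 = 58.46 N·m.
Under the same torque, τ_max = 16T/(πd³) is largest where d is smallest — segment BC (d = 40.3 mm).
τ_max = 16·58.46/(π·(0.0403)³) = 4.549×10^6 Pa.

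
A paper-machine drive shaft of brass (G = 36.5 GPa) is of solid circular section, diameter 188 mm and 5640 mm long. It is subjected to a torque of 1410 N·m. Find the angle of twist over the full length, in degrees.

J = πd⁴/32 = π(0.188)⁴/32 = 1.226×10^-4 m⁴.
θ = T·L/(G·J) = 1410 × 5.64 / (36.5×10⁹ × 1.226×10^-4) = 1.777×10^-3 rad.

0.102°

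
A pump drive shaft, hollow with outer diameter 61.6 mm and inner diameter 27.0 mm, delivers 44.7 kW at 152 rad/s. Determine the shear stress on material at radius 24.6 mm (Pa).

5.31e6 Pa

ω = 152 rad/s, so T = P/ω = 44.7×10³ / 152.0 = 294.1 N·m.
J = π(d_o⁴ − d_i⁴)/32 = π(0.0616⁴ − 0.0270⁴)/32 = 1.361×10^-6 m⁴.
Shear stress varies linearly with radius: τ = T·r/J = 294.1 × 0.0246 / 1.361×10^-6 = 5.314×10^6 Pa.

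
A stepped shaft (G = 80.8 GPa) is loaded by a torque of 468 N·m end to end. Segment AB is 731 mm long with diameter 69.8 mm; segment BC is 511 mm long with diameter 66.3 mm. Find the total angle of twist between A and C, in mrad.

J_AB = π(0.0698)⁴/32 = 2.33×10^-6 m⁴; J_BC = π(0.0663)⁴/32 = 1.90×10^-6 m⁴.
θ = (T/G)·Σ L_i/J_i = (468.0/80.8×10⁹)·(0.731/2.33×10^-6 + 0.511/1.90×10^-6) = 3.377×10^-3 rad.

3.38 mrad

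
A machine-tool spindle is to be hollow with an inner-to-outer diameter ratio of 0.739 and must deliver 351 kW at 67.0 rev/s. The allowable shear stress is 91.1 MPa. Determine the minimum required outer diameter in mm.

ω = 2π·67.0 = 421.0 rad/s, so T = P/ω = 351×10³ / 421.0 = 833.8 N·m.
For a hollow shaft with d_i/d_o = 0.739: τ_max = 16T/(π d_o³ (1−k⁴)), so d_o = [16T/(π τ_allow (1−k⁴))]^(1/3) = [16·833.8/(π·9.11×10^7·0.7018)]^(1/3) = 0.04050 m.

40.5 mm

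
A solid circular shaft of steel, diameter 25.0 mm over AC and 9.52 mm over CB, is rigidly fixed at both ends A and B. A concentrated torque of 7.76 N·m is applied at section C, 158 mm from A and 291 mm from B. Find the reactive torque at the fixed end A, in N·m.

Compatibility: T_A·a/J_AC = T_B·b/J_CB with T_A + T_B = T₀.
J_AC = 3.83×10^-8 m⁴, J_CB = 8.06×10^-10 m⁴, so T_A = T₀·(J_AC/a)/((J_AC/a)+(J_CB/b)) = 7.672 N·m, T_B = 0.08760 N·m.

7.67 N·m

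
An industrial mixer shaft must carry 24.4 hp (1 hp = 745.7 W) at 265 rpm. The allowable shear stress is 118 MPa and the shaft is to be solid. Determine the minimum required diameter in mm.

ω = 2π·265/60 = 27.75 rad/s, so T = P/ω = 24.4×745.7 / 27.75 = 655.7 N·m.
For a solid shaft τ_max = 16T/(πd³), so d = (16T/(π τ_allow))^(1/3) = (16·655.7/(π·1.18×10^8))^(1/3) = 0.03047 m.

30.5 mm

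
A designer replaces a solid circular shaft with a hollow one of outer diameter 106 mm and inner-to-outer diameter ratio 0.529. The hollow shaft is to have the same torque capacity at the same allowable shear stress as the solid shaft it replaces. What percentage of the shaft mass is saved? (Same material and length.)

24.0 %

Equal τ_max and T ⇒ the solid shaft needs d_s³ = d_o³(1−k⁴), so d_s = 106·(1−0.529⁴)^(1/3) = 103.2 mm.
Area ratio A_h/A_s = d_o²(1−k²)/d_s² = (1−k²)/(1−k⁴)^(2/3) = 0.7604.
Mass saving = 1 − 0.7604 = 24.0 %.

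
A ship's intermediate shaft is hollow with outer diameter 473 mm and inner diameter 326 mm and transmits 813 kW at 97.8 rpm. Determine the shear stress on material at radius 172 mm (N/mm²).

ω = 2π·97.8/60 = 10.24 rad/s, so T = P/ω = 813×10³ / 10.24 = 79380 N·m.
J = π(d_o⁴ − d_i⁴)/32 = π(0.473⁴ − 0.326⁴)/32 = 3.805×10^-3 m⁴.
Shear stress varies linearly with radius: τ = T·r/J = 79380 × 0.172 / 3.805×10^-3 = 3.588×10^6 Pa.

3.59 N/mm²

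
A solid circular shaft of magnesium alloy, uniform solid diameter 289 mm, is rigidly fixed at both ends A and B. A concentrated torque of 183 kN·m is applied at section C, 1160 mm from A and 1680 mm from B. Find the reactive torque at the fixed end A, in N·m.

108000 N·m

With uniform GJ and both ends fixed, compatibility θ_AC = θ_CB gives T_A·a = T_B·b, together with T_A + T_B = T₀.
T_A = T₀·b/(a+b) = 183000·1680/2840 = 108300 N·m; T_B = 74750 N·m.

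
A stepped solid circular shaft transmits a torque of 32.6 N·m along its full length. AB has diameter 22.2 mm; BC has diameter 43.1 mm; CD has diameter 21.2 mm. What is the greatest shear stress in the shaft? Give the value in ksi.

Under the same torque, τ_max = 16T/(πd³) is largest where d is smallest — segment CD (d = 21.2 mm).
τ_max = 16·32.60/(π·(0.0212)³) = 1.743×10^7 Pa.

2.53 ksi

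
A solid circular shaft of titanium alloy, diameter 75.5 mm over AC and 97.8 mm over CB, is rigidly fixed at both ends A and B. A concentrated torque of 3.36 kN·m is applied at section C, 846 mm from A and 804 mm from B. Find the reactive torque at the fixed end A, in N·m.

Compatibility: T_A·a/J_AC = T_B·b/J_CB with T_A + T_B = T₀.
J_AC = 3.19×10^-6 m⁴, J_CB = 8.98×10^-6 m⁴, so T_A = T₀·(J_AC/a)/((J_AC/a)+(J_CB/b)) = 847.9 N·m, T_B = 2512 N·m.

848 N·m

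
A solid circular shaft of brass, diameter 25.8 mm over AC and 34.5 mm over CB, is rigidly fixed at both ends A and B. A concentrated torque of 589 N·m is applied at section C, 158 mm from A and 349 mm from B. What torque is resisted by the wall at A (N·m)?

Compatibility: T_A·a/J_AC = T_B·b/J_CB with T_A + T_B = T₀.
J_AC = 4.35×10^-8 m⁴, J_CB = 1.39×10^-7 m⁴, so T_A = T₀·(J_AC/a)/((J_AC/a)+(J_CB/b)) = 240.7 N·m, T_B = 348.3 N·m.

241 N·m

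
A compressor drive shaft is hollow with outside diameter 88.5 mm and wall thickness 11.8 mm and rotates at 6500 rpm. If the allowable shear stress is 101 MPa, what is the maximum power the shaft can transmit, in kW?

J = π(d_o⁴ − d_i⁴)/32 = π(0.0885⁴ − 0.0649⁴)/32 = 4.281×10^-6 m⁴.
T_max = τ_allow·J/r = 1.01×10^8 × 4.281×10^-6 / 0.0442 = 9771 N·m.
ω = 2π·6500/60 = 680.7 rad/s, so P_max = T_max·ω = 6.651×10^6 W.

6650 kW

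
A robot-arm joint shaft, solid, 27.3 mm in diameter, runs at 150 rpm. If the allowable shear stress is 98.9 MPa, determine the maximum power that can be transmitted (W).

J = πd⁴/32 = π(0.0273)⁴/32 = 5.453×10^-8 m⁴.
T_max = τ_allow·J/r = 9.89×10^7 × 5.453×10^-8 / 0.0137 = 395.1 N·m.
ω = 2π·150/60 = 15.71 rad/s, so P_max = T_max·ω = 6206 W.

6210 W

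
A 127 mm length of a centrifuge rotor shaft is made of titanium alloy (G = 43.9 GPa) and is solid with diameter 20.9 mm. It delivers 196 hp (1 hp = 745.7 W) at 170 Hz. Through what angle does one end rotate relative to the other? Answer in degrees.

1.21°

ω = 2π·170 = 1068 rad/s, so T = P/ω = 196×745.7 / 1068 = 136.8 N·m.
J = πd⁴/32 = π(0.0209)⁴/32 = 1.873×10^-8 m⁴.
θ = T·L/(G·J) = 136.8 × 0.127 / (43.9×10⁹ × 1.873×10^-8) = 0.02113 rad.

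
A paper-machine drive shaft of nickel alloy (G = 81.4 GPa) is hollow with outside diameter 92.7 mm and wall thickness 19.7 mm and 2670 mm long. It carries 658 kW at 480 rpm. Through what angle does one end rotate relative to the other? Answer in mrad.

ω = 2π·480/60 = 50.27 rad/s, so T = P/ω = 658×10³ / 50.27 = 13090 N·m.
J = π(d_o⁴ − d_i⁴)/32 = π(0.0927⁴ − 0.0533⁴)/32 = 6.457×10^-6 m⁴.
θ = T·L/(G·J) = 13090 × 2.67 / (81.4×10⁹ × 6.457×10^-6) = 0.06649 rad.

66.5 mrad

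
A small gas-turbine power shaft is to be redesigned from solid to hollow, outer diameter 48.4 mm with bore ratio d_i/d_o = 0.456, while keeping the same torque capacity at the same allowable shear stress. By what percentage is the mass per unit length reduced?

18.4 %

Equal τ_max and T ⇒ the solid shaft needs d_s³ = d_o³(1−k⁴), so d_s = 48.4·(1−0.456⁴)^(1/3) = 47.69 mm.
Area ratio A_h/A_s = d_o²(1−k²)/d_s² = (1−k²)/(1−k⁴)^(2/3) = 0.8158.
Mass saving = 1 − 0.8158 = 18.4 %.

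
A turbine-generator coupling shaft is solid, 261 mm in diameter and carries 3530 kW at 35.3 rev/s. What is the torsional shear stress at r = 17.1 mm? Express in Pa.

597000 Pa

ω = 2π·35.3 = 221.8 rad/s, so T = P/ω = 3530×10³ / 221.8 = 15920 N·m.
J = πd⁴/32 = π(0.261)⁴/32 = 4.556×10^-4 m⁴.
Shear stress varies linearly with radius: τ = T·r/J = 15920 × 0.0171 / 4.556×10^-4 = 5.974×10^5 Pa.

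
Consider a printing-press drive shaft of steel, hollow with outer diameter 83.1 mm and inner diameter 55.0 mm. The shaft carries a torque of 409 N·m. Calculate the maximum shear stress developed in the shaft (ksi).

J = π(d_o⁴ − d_i⁴)/32 = π(0.0831⁴ − 0.0550⁴)/32 = 3.783×10^-6 m⁴.
τ_max = T·r/J = 409.0 × 0.0415 / 3.783×10^-6 = 4.492×10^6 Pa.

0.651 ksi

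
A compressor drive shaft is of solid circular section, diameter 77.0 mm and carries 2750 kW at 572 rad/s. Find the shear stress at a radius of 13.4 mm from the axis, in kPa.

ω = 572 rad/s, so T = P/ω = 2750×10³ / 572.0 = 4808 N·m.
J = πd⁴/32 = π(0.0770)⁴/32 = 3.451×10^-6 m⁴.
Shear stress varies linearly with radius: τ = T·r/J = 4808 × 0.0134 / 3.451×10^-6 = 1.867×10^7 Pa.

18700 kPa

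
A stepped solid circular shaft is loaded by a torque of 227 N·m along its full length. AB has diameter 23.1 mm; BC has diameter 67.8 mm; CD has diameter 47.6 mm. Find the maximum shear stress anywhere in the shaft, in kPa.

93800 kPa

Under the same torque, τ_max = 16T/(πd³) is largest where d is smallest — segment AB (d = 23.1 mm).
τ_max = 16·227.0/(π·(0.0231)³) = 9.379×10^7 Pa.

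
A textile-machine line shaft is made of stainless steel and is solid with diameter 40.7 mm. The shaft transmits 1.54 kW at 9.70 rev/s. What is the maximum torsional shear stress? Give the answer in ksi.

ω = 2π·9.70 = 60.95 rad/s, so T = P/ω = 1.54×10³ / 60.95 = 25.27 N·m.
J = πd⁴/32 = π(0.0407)⁴/32 = 2.694×10^-7 m⁴.
τ_max = T·r/J = 25.27 × 0.0204 / 2.694×10^-7 = 1.909×10^6 Pa.

0.277 ksi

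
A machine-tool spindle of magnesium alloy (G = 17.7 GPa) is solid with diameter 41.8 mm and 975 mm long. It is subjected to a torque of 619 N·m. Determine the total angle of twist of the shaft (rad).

J = πd⁴/32 = π(0.0418)⁴/32 = 2.997×10^-7 m⁴.
θ = T·L/(G·J) = 619.0 × 0.975 / (17.7×10⁹ × 2.997×10^-7) = 0.1138 rad.

0.114 rad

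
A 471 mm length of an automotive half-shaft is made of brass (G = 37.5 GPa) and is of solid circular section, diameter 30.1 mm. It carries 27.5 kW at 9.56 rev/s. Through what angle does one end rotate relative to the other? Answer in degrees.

ω = 2π·9.56 = 60.07 rad/s, so T = P/ω = 27.5×10³ / 60.07 = 457.8 N·m.
J = πd⁴/32 = π(0.0301)⁴/32 = 8.059×10^-8 m⁴.
θ = T·L/(G·J) = 457.8 × 0.471 / (37.5×10⁹ × 8.059×10^-8) = 0.07135 rad.

4.09°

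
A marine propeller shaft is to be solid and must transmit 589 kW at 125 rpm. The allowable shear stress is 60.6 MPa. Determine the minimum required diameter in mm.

ω = 2π·125/60 = 13.09 rad/s, so T = P/ω = 589×10³ / 13.09 = 45000 N·m.
For a solid shaft τ_max = 16T/(πd³), so d = (16T/(π τ_allow))^(1/3) = (16·45000/(π·6.06×10^7))^(1/3) = 0.1558 m.

156 mm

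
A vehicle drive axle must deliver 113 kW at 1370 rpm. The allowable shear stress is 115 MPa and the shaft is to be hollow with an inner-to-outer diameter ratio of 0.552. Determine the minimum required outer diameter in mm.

33.8 mm

ω = 2π·1370/60 = 143.5 rad/s, so T = P/ω = 113×10³ / 143.5 = 787.6 N·m.
For a hollow shaft with d_i/d_o = 0.552: τ_max = 16T/(π d_o³ (1−k⁴)), so d_o = [16T/(π τ_allow (1−k⁴))]^(1/3) = [16·787.6/(π·1.15×10^8·0.9072)]^(1/3) = 0.03375 m.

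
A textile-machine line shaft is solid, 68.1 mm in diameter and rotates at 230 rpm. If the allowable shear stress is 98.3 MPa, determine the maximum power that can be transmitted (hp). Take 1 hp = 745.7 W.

J = πd⁴/32 = π(0.0681)⁴/32 = 2.111×10^-6 m⁴.
T_max = τ_allow·J/r = 9.83×10^7 × 2.111×10^-6 / 0.0340 = 6096 N·m.
ω = 2π·230/60 = 24.09 rad/s, so P_max = T_max·ω = 1.468×10^5 W.

197 hp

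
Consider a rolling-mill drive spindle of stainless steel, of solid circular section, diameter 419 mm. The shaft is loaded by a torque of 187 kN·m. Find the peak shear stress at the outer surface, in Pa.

1.29e7 Pa

J = πd⁴/32 = π(0.419)⁴/32 = 3.026×10^-3 m⁴.
τ_max = T·r/J = 187000 × 0.209 / 3.026×10^-3 = 1.295×10^7 Pa.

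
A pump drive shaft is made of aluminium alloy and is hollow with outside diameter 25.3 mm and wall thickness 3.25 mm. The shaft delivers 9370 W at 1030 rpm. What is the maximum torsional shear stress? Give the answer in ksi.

5.70 ksi

ω = 2π·1030/60 = 107.9 rad/s, so T = P/ω = 9370 / 107.9 = 86.87 N·m.
J = π(d_o⁴ − d_i⁴)/32 = π(0.0253⁴ − 0.0188⁴)/32 = 2.796×10^-8 m⁴.
τ_max = T·r/J = 86.87 × 0.0126 / 2.796×10^-8 = 3.930×10^7 Pa.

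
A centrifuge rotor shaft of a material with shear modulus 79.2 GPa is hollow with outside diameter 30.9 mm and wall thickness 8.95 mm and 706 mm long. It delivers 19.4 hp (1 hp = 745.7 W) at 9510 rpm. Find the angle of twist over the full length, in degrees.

0.0856°

ω = 2π·9510/60 = 995.9 rad/s, so T = P/ω = 19.4×745.7 / 995.9 = 14.53 N·m.
J = π(d_o⁴ − d_i⁴)/32 = π(0.0309⁴ − 0.0130⁴)/32 = 8.670×10^-8 m⁴.
θ = T·L/(G·J) = 14.53 × 0.706 / (79.2×10⁹ × 8.670×10^-8) = 1.494×10^-3 rad.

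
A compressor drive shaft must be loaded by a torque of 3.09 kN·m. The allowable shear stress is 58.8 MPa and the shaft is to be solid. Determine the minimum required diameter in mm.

For a solid shaft τ_max = 16T/(πd³), so d = (16T/(π τ_allow))^(1/3) = (16·3090/(π·5.88×10^7))^(1/3) = 0.06444 m.

64.4 mm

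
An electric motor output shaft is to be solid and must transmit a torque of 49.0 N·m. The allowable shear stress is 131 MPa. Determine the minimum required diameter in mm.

For a solid shaft τ_max = 16T/(πd³), so d = (16T/(π τ_allow))^(1/3) = (16·49.00/(π·1.31×10^8))^(1/3) = 0.01240 m.

12.4 mm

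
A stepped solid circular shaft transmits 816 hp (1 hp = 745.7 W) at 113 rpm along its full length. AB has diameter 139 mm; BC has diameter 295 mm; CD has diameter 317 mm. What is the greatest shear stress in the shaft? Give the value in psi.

ω = 2π·113/60 = 11.83 rad/s, so T = P/ω = 816×745.7 / 11.83 = 51420 N·m.
Under the same torque, τ_max = 16T/(πd³) is largest where d is smallest — segment AB (d = 139 mm).
τ_max = 16·51420/(π·(0.139)³) = 9.752×10^7 Pa.

14100 psi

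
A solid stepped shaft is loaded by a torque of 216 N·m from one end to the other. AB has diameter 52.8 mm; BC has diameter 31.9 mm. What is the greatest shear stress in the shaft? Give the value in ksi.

Under the same torque, τ_max = 16T/(πd³) is largest where d is smallest — segment BC (d = 31.9 mm).
τ_max = 16·216.0/(π·(0.0319)³) = 3.389×10^7 Pa.

4.92 ksi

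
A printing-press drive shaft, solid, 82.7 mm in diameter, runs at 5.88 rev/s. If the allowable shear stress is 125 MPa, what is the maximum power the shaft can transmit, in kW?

513 kW

J = πd⁴/32 = π(0.0827)⁴/32 = 4.592×10^-6 m⁴.
T_max = τ_allow·J/r = 1.25×10^8 × 4.592×10^-6 / 0.0414 = 13880 N·m.
ω = 2π·5.88 = 36.95 rad/s, so P_max = T_max·ω = 5.129×10^5 W.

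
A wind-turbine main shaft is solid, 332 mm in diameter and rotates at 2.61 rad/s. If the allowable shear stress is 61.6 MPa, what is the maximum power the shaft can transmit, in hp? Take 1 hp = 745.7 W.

1550 hp

J = πd⁴/32 = π(0.332)⁴/32 = 1.193×10^-3 m⁴.
T_max = τ_allow·J/r = 6.16×10^7 × 1.193×10^-3 / 0.166 = 442600 N·m.
ω = 2.61 rad/s, so P_max = T_max·ω = 1.155×10^6 W.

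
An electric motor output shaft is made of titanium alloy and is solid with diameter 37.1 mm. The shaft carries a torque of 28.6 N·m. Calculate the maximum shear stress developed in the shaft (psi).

J = πd⁴/32 = π(0.0371)⁴/32 = 1.860×10^-7 m⁴.
τ_max = T·r/J = 28.60 × 0.0186 / 1.860×10^-7 = 2.852×10^6 Pa.

414 psi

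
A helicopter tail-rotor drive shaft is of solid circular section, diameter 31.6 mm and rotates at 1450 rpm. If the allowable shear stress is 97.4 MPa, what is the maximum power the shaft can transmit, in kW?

91.6 kW

J = πd⁴/32 = π(0.0316)⁴/32 = 9.789×10^-8 m⁴.
T_max = τ_allow·J/r = 9.74×10^7 × 9.789×10^-8 / 0.0158 = 603.5 N·m.
ω = 2π·1450/60 = 151.8 rad/s, so P_max = T_max·ω = 9.163×10^4 W.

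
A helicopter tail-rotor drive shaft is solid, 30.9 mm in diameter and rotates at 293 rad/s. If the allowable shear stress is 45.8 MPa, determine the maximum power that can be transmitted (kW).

77.7 kW

J = πd⁴/32 = π(0.0309)⁴/32 = 8.950×10^-8 m⁴.
T_max = τ_allow·J/r = 4.58×10^7 × 8.950×10^-8 / 0.0154 = 265.3 N·m.
ω = 293 rad/s, so P_max = T_max·ω = 7.774×10^4 W.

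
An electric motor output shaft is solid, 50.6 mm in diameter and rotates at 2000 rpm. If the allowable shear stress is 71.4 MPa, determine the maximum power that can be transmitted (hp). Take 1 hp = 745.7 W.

510 hp

J = πd⁴/32 = π(0.0506)⁴/32 = 6.436×10^-7 m⁴.
T_max = τ_allow·J/r = 7.14×10^7 × 6.436×10^-7 / 0.0253 = 1816 N·m.
ω = 2π·2000/60 = 209.4 rad/s, so P_max = T_max·ω = 3.804×10^5 W.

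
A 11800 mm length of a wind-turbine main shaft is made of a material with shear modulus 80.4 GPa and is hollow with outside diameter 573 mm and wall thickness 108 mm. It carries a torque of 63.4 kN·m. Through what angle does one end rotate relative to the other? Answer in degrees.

J = π(d_o⁴ − d_i⁴)/32 = π(0.573⁴ − 0.357⁴)/32 = 8.989×10^-3 m⁴.
θ = T·L/(G·J) = 63400 × 11.8 / (80.4×10⁹ × 8.989×10^-3) = 1.035×10^-3 rad.

0.0593°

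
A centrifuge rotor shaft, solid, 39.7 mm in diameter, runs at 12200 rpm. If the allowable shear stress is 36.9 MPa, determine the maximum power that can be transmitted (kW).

J = πd⁴/32 = π(0.0397)⁴/32 = 2.439×10^-7 m⁴.
T_max = τ_allow·J/r = 3.69×10^7 × 2.439×10^-7 / 0.0199 = 453.3 N·m.
ω = 2π·12200/60 = 1278 rad/s, so P_max = T_max·ω = 5.792×10^5 W.

579 kW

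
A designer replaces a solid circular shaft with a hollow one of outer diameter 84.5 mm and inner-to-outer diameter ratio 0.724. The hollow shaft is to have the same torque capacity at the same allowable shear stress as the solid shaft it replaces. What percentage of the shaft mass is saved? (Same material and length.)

Equal τ_max and T ⇒ the solid shaft needs d_s³ = d_o³(1−k⁴), so d_s = 84.5·(1−0.724⁴)^(1/3) = 75.92 mm.
Area ratio A_h/A_s = d_o²(1−k²)/d_s² = (1−k²)/(1−k⁴)^(2/3) = 0.5895.
Mass saving = 1 − 0.5895 = 41.1 %.

41.1 %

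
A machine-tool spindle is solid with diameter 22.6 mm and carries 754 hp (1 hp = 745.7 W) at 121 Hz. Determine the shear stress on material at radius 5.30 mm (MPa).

153 MPa

ω = 2π·121 = 760.3 rad/s, so T = P/ω = 754×745.7 / 760.3 = 739.6 N·m.
J = πd⁴/32 = π(0.0226)⁴/32 = 2.561×10^-8 m⁴.
Shear stress varies linearly with radius: τ = T·r/J = 739.6 × 0.00530 / 2.561×10^-8 = 1.530×10^8 Pa.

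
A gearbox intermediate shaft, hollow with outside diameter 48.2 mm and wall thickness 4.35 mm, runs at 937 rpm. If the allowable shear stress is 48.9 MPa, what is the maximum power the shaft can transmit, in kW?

57.9 kW

J = π(d_o⁴ − d_i⁴)/32 = π(0.0482⁴ − 0.0395⁴)/32 = 2.909×10^-7 m⁴.
T_max = τ_allow·J/r = 4.89×10^7 × 2.909×10^-7 / 0.0241 = 590.2 N·m.
ω = 2π·937/60 = 98.12 rad/s, so P_max = T_max·ω = 5.792×10^4 W.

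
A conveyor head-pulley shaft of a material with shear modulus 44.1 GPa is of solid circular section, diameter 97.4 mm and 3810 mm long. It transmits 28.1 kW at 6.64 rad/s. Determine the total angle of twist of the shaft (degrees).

ω = 6.64 rad/s, so T = P/ω = 28.1×10³ / 6.640 = 4232 N·m.
J = πd⁴/32 = π(0.0974)⁴/32 = 8.836×10^-6 m⁴.
θ = T·L/(G·J) = 4232 × 3.81 / (44.1×10⁹ × 8.836×10^-6) = 0.04138 rad.

2.37°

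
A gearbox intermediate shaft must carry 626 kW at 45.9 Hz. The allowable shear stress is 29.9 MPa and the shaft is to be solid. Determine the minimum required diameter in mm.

ω = 2π·45.9 = 288.4 rad/s, so T = P/ω = 626×10³ / 288.4 = 2171 N·m.
For a solid shaft τ_max = 16T/(πd³), so d = (16T/(π τ_allow))^(1/3) = (16·2171/(π·2.99×10^7))^(1/3) = 0.07177 m.

71.8 mm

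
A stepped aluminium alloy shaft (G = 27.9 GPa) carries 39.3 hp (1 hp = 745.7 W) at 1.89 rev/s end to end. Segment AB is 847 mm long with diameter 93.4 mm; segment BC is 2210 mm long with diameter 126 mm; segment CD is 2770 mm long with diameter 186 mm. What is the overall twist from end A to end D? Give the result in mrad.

ω = 2π·1.89 = 11.88 rad/s, so T = P/ω = 39.3×745.7 / 11.88 = 2468 N·m.
J_AB = π(0.0934)⁴/32 = 7.47×10^-6 m⁴; J_BC = π(0.126)⁴/32 = 2.47×10^-5 m⁴; J_CD = π(0.186)⁴/32 = 1.18×10^-4 m⁴.
θ = (T/G)·Σ L_i/J_i = (2468/27.9×10⁹)·(0.847/7.47×10^-6 + 2.21/2.47×10^-5 + 2.77/1.18×10^-4) = 0.02001 rad.

20.0 mrad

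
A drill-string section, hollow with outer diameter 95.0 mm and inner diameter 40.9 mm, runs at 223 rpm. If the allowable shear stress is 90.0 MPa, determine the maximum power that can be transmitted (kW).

J = π(d_o⁴ − d_i⁴)/32 = π(0.0950⁴ − 0.0409⁴)/32 = 7.722×10^-6 m⁴.
T_max = τ_allow·J/r = 9.00×10^7 × 7.722×10^-6 / 0.0475 = 14630 N·m.
ω = 2π·223/60 = 23.35 rad/s, so P_max = T_max·ω = 3.417×10^5 W.

342 kW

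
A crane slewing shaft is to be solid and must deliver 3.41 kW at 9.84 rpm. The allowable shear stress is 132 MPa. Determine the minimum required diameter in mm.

50.4 mm

ω = 2π·9.84/60 = 1.030 rad/s, so T = P/ω = 3.41×10³ / 1.030 = 3309 N·m.
For a solid shaft τ_max = 16T/(πd³), so d = (16T/(π τ_allow))^(1/3) = (16·3309/(π·1.32×10^8))^(1/3) = 0.05035 m.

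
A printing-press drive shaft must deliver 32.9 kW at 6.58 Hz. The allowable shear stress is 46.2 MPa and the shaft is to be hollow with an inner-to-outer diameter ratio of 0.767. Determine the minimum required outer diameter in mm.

51.2 mm

ω = 2π·6.58 = 41.34 rad/s, so T = P/ω = 32.9×10³ / 41.34 = 795.8 N·m.
For a hollow shaft with d_i/d_o = 0.767: τ_max = 16T/(π d_o³ (1−k⁴)), so d_o = [16T/(π τ_allow (1−k⁴))]^(1/3) = [16·795.8/(π·4.62×10^7·0.6539)]^(1/3) = 0.05119 m.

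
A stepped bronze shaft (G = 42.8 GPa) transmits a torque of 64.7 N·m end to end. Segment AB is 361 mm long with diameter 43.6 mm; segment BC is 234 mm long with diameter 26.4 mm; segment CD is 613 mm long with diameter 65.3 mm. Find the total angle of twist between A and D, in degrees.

0.543°

J_AB = π(0.0436)⁴/32 = 3.55×10^-7 m⁴; J_BC = π(0.0264)⁴/32 = 4.77×10^-8 m⁴; J_CD = π(0.0653)⁴/32 = 1.79×10^-6 m⁴.
θ = (T/G)·Σ L_i/J_i = (64.70/42.8×10⁹)·(0.361/3.55×10^-7 + 0.234/4.77×10^-8 + 0.613/1.79×10^-6) = 9.475×10^-3 rad.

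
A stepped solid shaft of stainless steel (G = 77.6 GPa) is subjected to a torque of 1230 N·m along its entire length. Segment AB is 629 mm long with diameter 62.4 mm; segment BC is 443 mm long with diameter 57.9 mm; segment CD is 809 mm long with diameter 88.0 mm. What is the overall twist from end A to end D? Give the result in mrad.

15.2 mrad

J_AB = π(0.0624)⁴/32 = 1.49×10^-6 m⁴; J_BC = π(0.0579)⁴/32 = 1.10×10^-6 m⁴; J_CD = π(0.0880)⁴/32 = 5.89×10^-6 m⁴.
θ = (T/G)·Σ L_i/J_i = (1230/77.6×10⁹)·(0.629/1.49×10^-6 + 0.443/1.10×10^-6 + 0.809/5.89×10^-6) = 0.01524 rad.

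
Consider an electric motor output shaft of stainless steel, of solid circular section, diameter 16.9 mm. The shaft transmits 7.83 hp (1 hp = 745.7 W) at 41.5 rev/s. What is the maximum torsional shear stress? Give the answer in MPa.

23.6 MPa

ω = 2π·41.5 = 260.8 rad/s, so T = P/ω = 7.83×745.7 / 260.8 = 22.39 N·m.
J = πd⁴/32 = π(0.0169)⁴/32 = 8.008×10^-9 m⁴.
τ_max = T·r/J = 22.39 × 0.00845 / 8.008×10^-9 = 2.363×10^7 Pa.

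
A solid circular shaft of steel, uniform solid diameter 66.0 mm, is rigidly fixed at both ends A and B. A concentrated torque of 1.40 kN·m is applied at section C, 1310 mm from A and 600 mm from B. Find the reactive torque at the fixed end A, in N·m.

With uniform GJ and both ends fixed, compatibility θ_AC = θ_CB gives T_A·a = T_B·b, together with T_A + T_B = T₀.
T_A = T₀·b/(a+b) = 1400·600/1910 = 439.8 N·m; T_B = 960.2 N·m.

440 N·m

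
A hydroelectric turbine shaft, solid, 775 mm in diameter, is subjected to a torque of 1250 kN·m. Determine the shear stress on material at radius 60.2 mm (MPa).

J = πd⁴/32 = π(0.775)⁴/32 = 0.03542 m⁴.
Shear stress varies linearly with radius: τ = T·r/J = 1.250e6 × 0.0602 / 0.03542 = 2.125×10^6 Pa.

2.12 MPa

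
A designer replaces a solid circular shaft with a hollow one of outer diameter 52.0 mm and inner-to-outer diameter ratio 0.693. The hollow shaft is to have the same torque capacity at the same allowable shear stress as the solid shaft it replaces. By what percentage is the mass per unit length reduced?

38.1 %

Equal τ_max and T ⇒ the solid shaft needs d_s³ = d_o³(1−k⁴), so d_s = 52.0·(1−0.693⁴)^(1/3) = 47.65 mm.
Area ratio A_h/A_s = d_o²(1−k²)/d_s² = (1−k²)/(1−k⁴)^(2/3) = 0.6190.
Mass saving = 1 − 0.6190 = 38.1 %.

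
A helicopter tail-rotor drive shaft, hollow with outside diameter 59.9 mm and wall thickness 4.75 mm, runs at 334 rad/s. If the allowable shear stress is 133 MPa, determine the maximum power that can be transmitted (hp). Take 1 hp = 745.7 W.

J = π(d_o⁴ − d_i⁴)/32 = π(0.0599⁴ − 0.0504⁴)/32 = 6.304×10^-7 m⁴.
T_max = τ_allow·J/r = 1.33×10^8 × 6.304×10^-7 / 0.0300 = 2800 N·m.
ω = 334 rad/s, so P_max = T_max·ω = 9.350×10^5 W.

1250 hp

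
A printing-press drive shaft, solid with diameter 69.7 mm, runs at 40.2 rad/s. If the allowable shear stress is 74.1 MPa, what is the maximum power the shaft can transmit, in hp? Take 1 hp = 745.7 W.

J = πd⁴/32 = π(0.0697)⁴/32 = 2.317×10^-6 m⁴.
T_max = τ_allow·J/r = 7.41×10^7 × 2.317×10^-6 / 0.0348 = 4927 N·m.
ω = 40.2 rad/s, so P_max = T_max·ω = 1.980×10^5 W.

266 hp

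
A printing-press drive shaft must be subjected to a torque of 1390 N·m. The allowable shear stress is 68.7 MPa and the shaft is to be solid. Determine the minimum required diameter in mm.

For a solid shaft τ_max = 16T/(πd³), so d = (16T/(π τ_allow))^(1/3) = (16·1390/(π·6.87×10^7))^(1/3) = 0.04688 m.

46.9 mm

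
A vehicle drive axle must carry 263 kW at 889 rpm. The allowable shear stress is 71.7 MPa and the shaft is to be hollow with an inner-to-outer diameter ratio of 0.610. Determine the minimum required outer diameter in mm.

ω = 2π·889/60 = 93.10 rad/s, so T = P/ω = 263×10³ / 93.10 = 2825 N·m.
For a hollow shaft with d_i/d_o = 0.610: τ_max = 16T/(π d_o³ (1−k⁴)), so d_o = [16T/(π τ_allow (1−k⁴))]^(1/3) = [16·2825/(π·7.17×10^7·0.8615)]^(1/3) = 0.06153 m.

61.5 mm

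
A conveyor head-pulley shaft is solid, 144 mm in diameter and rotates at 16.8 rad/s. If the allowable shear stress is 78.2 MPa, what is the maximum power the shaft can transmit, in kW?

770 kW

J = πd⁴/32 = π(0.144)⁴/32 = 4.221×10^-5 m⁴.
T_max = τ_allow·J/r = 7.82×10^7 × 4.221×10^-5 / 0.0720 = 45850 N·m.
ω = 16.8 rad/s, so P_max = T_max·ω = 7.703×10^5 W.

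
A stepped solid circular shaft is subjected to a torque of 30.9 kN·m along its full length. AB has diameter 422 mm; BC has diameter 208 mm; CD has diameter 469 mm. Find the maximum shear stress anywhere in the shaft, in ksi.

Under the same torque, τ_max = 16T/(πd³) is largest where d is smallest — segment BC (d = 208 mm).
τ_max = 16·30900/(π·(0.208)³) = 1.749×10^7 Pa.

2.54 ksi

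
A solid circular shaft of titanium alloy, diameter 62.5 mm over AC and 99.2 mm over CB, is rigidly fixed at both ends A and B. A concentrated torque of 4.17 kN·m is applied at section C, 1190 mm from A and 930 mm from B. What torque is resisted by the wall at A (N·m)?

Compatibility: T_A·a/J_AC = T_B·b/J_CB with T_A + T_B = T₀.
J_AC = 1.50×10^-6 m⁴, J_CB = 9.51×10^-6 m⁴, so T_A = T₀·(J_AC/a)/((J_AC/a)+(J_CB/b)) = 457.2 N·m, T_B = 3713 N·m.

457 N·m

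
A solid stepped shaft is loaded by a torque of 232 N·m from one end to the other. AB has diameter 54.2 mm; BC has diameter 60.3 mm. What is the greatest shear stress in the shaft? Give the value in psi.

Under the same torque, τ_max = 16T/(πd³) is largest where d is smallest — segment AB (d = 54.2 mm).
τ_max = 16·232.0/(π·(0.0542)³) = 7.421×10^6 Pa.

1080 psi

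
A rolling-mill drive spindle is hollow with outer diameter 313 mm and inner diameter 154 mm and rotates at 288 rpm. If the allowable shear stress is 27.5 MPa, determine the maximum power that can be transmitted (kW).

J = π(d_o⁴ − d_i⁴)/32 = π(0.313⁴ − 0.154⁴)/32 = 8.871×10^-4 m⁴.
T_max = τ_allow·J/r = 2.75×10^7 × 8.871×10^-4 / 0.157 = 155900 N·m.
ω = 2π·288/60 = 30.16 rad/s, so P_max = T_max·ω = 4.701×10^6 W.

4700 kW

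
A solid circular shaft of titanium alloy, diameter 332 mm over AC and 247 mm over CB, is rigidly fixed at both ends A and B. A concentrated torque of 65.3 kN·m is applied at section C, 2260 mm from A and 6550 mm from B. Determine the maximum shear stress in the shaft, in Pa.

Compatibility: T_A·a/J_AC = T_B·b/J_CB with T_A + T_B = T₀.
J_AC = 1.19×10^-3 m⁴, J_CB = 3.65×10^-4 m⁴, so T_A = T₀·(J_AC/a)/((J_AC/a)+(J_CB/b)) = 59060 N·m, T_B = 6243 N·m.
τ in each portion: τ_AC = 8.22×10^6 Pa, τ_CB = 2.11×10^6 Pa; maximum is in AC.
τ_max = T_AC·r/J = 59060·0.166/1.19×10^-3 = 8.219×10^6 Pa.

8.22e6 Pa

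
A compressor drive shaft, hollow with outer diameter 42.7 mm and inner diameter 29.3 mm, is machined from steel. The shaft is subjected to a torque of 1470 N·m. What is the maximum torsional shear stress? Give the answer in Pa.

J = π(d_o⁴ − d_i⁴)/32 = π(0.0427⁴ − 0.0293⁴)/32 = 2.540×10^-7 m⁴.
τ_max = T·r/J = 1470 × 0.0214 / 2.540×10^-7 = 1.236×10^8 Pa.

1.24e8 Pa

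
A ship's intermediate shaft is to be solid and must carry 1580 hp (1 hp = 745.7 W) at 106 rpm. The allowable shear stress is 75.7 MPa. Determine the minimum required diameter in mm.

ω = 2π·106/60 = 11.10 rad/s, so T = P/ω = 1580×745.7 / 11.10 = 106100 N·m.
For a solid shaft τ_max = 16T/(πd³), so d = (16T/(π τ_allow))^(1/3) = (16·106100/(π·7.57×10^7))^(1/3) = 0.1926 m.

193 mm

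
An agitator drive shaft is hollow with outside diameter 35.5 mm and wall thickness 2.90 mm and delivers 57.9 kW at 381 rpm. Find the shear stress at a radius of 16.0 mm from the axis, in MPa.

292 MPa

ω = 2π·381/60 = 39.90 rad/s, so T = P/ω = 57.9×10³ / 39.90 = 1451 N·m.
J = π(d_o⁴ − d_i⁴)/32 = π(0.0355⁴ − 0.0297⁴)/32 = 7.954×10^-8 m⁴.
Shear stress varies linearly with radius: τ = T·r/J = 1451 × 0.0160 / 7.954×10^-8 = 2.919×10^8 Pa.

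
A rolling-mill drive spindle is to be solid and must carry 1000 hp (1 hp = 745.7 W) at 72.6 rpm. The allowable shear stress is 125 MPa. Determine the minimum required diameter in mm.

ω = 2π·72.6/60 = 7.603 rad/s, so T = P/ω = 1000×745.7 / 7.603 = 98080 N·m.
For a solid shaft τ_max = 16T/(πd³), so d = (16T/(π τ_allow))^(1/3) = (16·98080/(π·1.25×10^8))^(1/3) = 0.1587 m.

159 mm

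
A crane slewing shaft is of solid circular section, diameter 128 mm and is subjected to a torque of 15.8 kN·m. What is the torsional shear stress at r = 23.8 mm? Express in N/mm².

14.3 N/mm²

J = πd⁴/32 = π(0.128)⁴/32 = 2.635×10^-5 m⁴.
Shear stress varies linearly with radius: τ = T·r/J = 15800 × 0.0238 / 2.635×10^-5 = 1.427×10^7 Pa.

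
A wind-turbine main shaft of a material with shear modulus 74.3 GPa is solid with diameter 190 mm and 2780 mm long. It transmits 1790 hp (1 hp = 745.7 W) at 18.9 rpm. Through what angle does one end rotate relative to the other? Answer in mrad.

ω = 2π·18.9/60 = 1.979 rad/s, so T = P/ω = 1790×745.7 / 1.979 = 674400 N·m.
J = πd⁴/32 = π(0.190)⁴/32 = 1.279×10^-4 m⁴.
θ = T·L/(G·J) = 674400 × 2.78 / (74.3×10⁹ × 1.279×10^-4) = 0.1972 rad.

197 mrad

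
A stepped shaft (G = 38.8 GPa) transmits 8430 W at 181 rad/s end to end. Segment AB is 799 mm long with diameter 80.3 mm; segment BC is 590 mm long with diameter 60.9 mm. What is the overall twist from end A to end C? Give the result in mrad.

ω = 181 rad/s, so T = P/ω = 8430 / 181.0 = 46.57 N·m.
J_AB = π(0.0803)⁴/32 = 4.08×10^-6 m⁴; J_BC = π(0.0609)⁴/32 = 1.35×10^-6 m⁴.
θ = (T/G)·Σ L_i/J_i = (46.57/38.8×10⁹)·(0.799/4.08×10^-6 + 0.590/1.35×10^-6) = 7.594×10^-4 rad.

0.759 mrad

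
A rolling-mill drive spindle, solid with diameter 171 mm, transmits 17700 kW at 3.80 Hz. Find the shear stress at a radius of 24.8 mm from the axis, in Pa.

2.19e8 Pa

ω = 2π·3.80 = 23.88 rad/s, so T = P/ω = 17700×10³ / 23.88 = 741300 N·m.
J = πd⁴/32 = π(0.171)⁴/32 = 8.394×10^-5 m⁴.
Shear stress varies linearly with radius: τ = T·r/J = 741300 × 0.0248 / 8.394×10^-5 = 2.190×10^8 Pa.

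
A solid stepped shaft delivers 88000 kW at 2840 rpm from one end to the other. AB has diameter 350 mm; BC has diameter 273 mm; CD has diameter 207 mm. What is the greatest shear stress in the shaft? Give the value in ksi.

24.6 ksi

ω = 2π·2840/60 = 297.4 rad/s, so T = P/ω = 88000×10³ / 297.4 = 295900 N·m.
Under the same torque, τ_max = 16T/(πd³) is largest where d is smallest — segment CD (d = 207 mm).
τ_max = 16·295900/(π·(0.207)³) = 1.699×10^8 Pa.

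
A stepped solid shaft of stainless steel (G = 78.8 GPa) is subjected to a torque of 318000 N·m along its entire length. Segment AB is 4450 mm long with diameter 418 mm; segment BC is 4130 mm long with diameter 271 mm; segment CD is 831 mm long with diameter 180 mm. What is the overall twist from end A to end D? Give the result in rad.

J_AB = π(0.418)⁴/32 = 3.00×10^-3 m⁴; J_BC = π(0.271)⁴/32 = 5.30×10^-4 m⁴; J_CD = π(0.180)⁴/32 = 1.03×10^-4 m⁴.
θ = (T/G)·Σ L_i/J_i = (318000/78.8×10⁹)·(4.45/3.00×10^-3 + 4.13/5.30×10^-4 + 0.831/1.03×10^-4) = 0.07001 rad.

0.0700 rad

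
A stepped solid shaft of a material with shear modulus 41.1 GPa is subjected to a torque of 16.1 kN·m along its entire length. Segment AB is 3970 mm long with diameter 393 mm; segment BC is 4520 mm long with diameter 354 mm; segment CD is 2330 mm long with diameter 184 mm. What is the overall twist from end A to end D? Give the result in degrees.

J_AB = π(0.393)⁴/32 = 2.34×10^-3 m⁴; J_BC = π(0.354)⁴/32 = 1.54×10^-3 m⁴; J_CD = π(0.184)⁴/32 = 1.13×10^-4 m⁴.
θ = (T/G)·Σ L_i/J_i = (16100/41.1×10⁹)·(3.97/2.34×10^-3 + 4.52/1.54×10^-3 + 2.33/1.13×10^-4) = 9.923×10^-3 rad.

0.569°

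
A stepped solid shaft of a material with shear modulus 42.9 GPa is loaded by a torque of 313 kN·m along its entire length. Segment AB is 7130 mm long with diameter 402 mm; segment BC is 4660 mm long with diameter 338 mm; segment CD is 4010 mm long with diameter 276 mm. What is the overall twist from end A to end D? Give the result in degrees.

J_AB = π(0.402)⁴/32 = 2.56×10^-3 m⁴; J_BC = π(0.338)⁴/32 = 1.28×10^-3 m⁴; J_CD = π(0.276)⁴/32 = 5.70×10^-4 m⁴.
θ = (T/G)·Σ L_i/J_i = (313000/42.9×10⁹)·(7.13/2.56×10^-3 + 4.66/1.28×10^-3 + 4.01/5.70×10^-4) = 0.09818 rad.

5.63°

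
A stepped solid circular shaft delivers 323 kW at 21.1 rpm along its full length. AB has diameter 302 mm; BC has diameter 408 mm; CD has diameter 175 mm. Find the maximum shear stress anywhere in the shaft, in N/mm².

139 N/mm²

ω = 2π·21.1/60 = 2.210 rad/s, so T = P/ω = 323×10³ / 2.210 = 146200 N·m.
Under the same torque, τ_max = 16T/(πd³) is largest where d is smallest — segment CD (d = 175 mm).
τ_max = 16·146200/(π·(0.175)³) = 1.389×10^8 Pa.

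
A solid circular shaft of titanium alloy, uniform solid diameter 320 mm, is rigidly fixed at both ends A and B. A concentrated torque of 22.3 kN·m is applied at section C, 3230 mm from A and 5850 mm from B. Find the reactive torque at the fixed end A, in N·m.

14400 N·m

With uniform GJ and both ends fixed, compatibility θ_AC = θ_CB gives T_A·a = T_B·b, together with T_A + T_B = T₀.
T_A = T₀·b/(a+b) = 22300·5850/9080 = 14370 N·m; T_B = 7933 N·m.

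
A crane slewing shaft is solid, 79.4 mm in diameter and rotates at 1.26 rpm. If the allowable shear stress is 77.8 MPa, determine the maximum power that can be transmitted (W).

1010 W

J = πd⁴/32 = π(0.0794)⁴/32 = 3.902×10^-6 m⁴.
T_max = τ_allow·J/r = 7.78×10^7 × 3.902×10^-6 / 0.0397 = 7647 N·m.
ω = 2π·1.26/60 = 0.1319 rad/s, so P_max = T_max·ω = 1009 W.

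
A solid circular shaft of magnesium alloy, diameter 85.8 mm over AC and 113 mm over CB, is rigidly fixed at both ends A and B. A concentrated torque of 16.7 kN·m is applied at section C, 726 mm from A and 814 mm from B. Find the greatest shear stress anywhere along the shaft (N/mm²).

Compatibility: T_A·a/J_AC = T_B·b/J_CB with T_A + T_B = T₀.
J_AC = 5.32×10^-6 m⁴, J_CB = 1.60×10^-5 m⁴, so T_A = T₀·(J_AC/a)/((J_AC/a)+(J_CB/b)) = 4534 N·m, T_B = 12170 N·m.
τ in each portion: τ_AC = 3.66×10^7 Pa, τ_CB = 4.29×10^7 Pa; maximum is in CB.
τ_max = T_CB·r/J = 12170·0.0565/1.60×10^-5 = 4.294×10^7 Pa.

42.9 N/mm²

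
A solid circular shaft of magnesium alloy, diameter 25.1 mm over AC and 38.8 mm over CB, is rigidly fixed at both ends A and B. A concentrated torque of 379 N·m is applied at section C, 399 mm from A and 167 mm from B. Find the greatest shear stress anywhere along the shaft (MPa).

Compatibility: T_A·a/J_AC = T_B·b/J_CB with T_A + T_B = T₀.
J_AC = 3.90×10^-8 m⁴, J_CB = 2.22×10^-7 m⁴, so T_A = T₀·(J_AC/a)/((J_AC/a)+(J_CB/b)) = 25.88 N·m, T_B = 353.1 N·m.
τ in each portion: τ_AC = 8.34×10^6 Pa, τ_CB = 3.08×10^7 Pa; maximum is in CB.
τ_max = T_CB·r/J = 353.1·0.0194/2.22×10^-7 = 3.079×10^7 Pa.

30.8 MPa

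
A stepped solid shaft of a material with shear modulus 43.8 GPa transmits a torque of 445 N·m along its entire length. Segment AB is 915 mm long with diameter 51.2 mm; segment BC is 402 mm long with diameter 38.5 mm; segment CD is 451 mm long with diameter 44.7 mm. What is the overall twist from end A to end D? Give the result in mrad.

44.4 mrad

J_AB = π(0.0512)⁴/32 = 6.75×10^-7 m⁴; J_BC = π(0.0385)⁴/32 = 2.16×10^-7 m⁴; J_CD = π(0.0447)⁴/32 = 3.92×10^-7 m⁴.
θ = (T/G)·Σ L_i/J_i = (445.0/43.8×10⁹)·(0.915/6.75×10^-7 + 0.402/2.16×10^-7 + 0.451/3.92×10^-7) = 0.04440 rad.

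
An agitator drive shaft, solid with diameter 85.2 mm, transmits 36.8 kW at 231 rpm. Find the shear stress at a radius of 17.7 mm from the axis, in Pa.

ω = 2π·231/60 = 24.19 rad/s, so T = P/ω = 36.8×10³ / 24.19 = 1521 N·m.
J = πd⁴/32 = π(0.0852)⁴/32 = 5.173×10^-6 m⁴.
Shear stress varies linearly with radius: τ = T·r/J = 1521 × 0.0177 / 5.173×10^-6 = 5.205×10^6 Pa.

5.21e6 Pa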